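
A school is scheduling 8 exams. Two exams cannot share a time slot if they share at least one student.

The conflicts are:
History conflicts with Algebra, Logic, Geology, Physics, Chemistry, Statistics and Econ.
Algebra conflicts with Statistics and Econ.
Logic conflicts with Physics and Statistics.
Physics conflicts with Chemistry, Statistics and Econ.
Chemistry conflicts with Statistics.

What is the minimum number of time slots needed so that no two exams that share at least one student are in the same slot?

History, Logic, Physics, Statistics are mutually in conflict, so at least 4 time slots are needed.
4 time slots suffice: time slot 1 → {History}; time slot 2 → {Geology, Statistics, Econ}; time slot 3 → {Algebra, Physics}; time slot 4 → {Logic, Chemistry}. Every pair that conflicts lands in different time slots.

4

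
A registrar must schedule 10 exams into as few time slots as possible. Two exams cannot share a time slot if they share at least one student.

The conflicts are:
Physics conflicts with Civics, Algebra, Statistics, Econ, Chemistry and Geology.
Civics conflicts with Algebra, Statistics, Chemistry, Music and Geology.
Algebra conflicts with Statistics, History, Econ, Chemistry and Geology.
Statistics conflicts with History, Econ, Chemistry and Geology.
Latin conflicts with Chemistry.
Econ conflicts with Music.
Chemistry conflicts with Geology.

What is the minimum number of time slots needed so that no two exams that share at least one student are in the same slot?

Physics, Civics, Algebra, Statistics, Chemistry, Geology are mutually in conflict, so at least 6 time slots are needed.
6 time slots suffice: Physics=4, Civics=5, Algebra=2, Statistics=1, Latin=1, History=3, Econ=3, Chemistry=3, Music=1, Geology=6. Every pair that conflicts lands in different time slots.

6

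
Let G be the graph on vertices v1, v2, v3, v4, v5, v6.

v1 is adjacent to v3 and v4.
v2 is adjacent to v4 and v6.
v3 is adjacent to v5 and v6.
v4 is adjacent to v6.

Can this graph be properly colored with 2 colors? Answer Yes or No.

No

v2, v4, v6 are mutually adjacent, so at least 3 colors are needed.
So 2 colors are not enough.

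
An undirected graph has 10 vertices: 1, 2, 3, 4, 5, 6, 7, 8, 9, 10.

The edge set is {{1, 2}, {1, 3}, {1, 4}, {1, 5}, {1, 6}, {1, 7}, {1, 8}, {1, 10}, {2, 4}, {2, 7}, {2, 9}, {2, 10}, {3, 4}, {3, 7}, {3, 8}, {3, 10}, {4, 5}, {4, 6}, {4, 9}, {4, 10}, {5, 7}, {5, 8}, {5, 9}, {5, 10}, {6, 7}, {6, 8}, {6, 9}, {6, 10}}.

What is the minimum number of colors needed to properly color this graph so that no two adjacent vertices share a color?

4

1, 2, 4, 10 form a clique, so at least 4 colors are needed.
4 colors suffice: 1=a, 2=c, 3=c, 4=b, 5=c, 6=c, 7=b, 8=b, 9=a, 10=d. Each edge has distinct colors on its endpoints.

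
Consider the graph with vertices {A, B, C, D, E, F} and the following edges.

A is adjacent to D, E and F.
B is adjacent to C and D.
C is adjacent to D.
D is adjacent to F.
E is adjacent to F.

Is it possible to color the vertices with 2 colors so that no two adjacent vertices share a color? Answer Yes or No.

A, E, F are mutually adjacent, so at least 3 colors are needed.
So 2 colors are not enough.

No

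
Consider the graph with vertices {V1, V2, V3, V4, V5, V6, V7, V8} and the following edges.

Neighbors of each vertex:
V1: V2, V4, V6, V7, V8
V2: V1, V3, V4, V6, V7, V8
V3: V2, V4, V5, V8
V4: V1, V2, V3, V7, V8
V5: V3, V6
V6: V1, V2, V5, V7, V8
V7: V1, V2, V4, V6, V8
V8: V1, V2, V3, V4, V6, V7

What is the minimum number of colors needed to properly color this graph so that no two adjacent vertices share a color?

5

V1, V2, V6, V7, V8 are pairwise adjacent (a clique of size 5), so at least 5 colors are needed.
5 colors suffice: V1=green, V2=blue, V3=green, V4=purple, V5=red, V6=purple, V7=yellow, V8=red. Every edge joins two different colors.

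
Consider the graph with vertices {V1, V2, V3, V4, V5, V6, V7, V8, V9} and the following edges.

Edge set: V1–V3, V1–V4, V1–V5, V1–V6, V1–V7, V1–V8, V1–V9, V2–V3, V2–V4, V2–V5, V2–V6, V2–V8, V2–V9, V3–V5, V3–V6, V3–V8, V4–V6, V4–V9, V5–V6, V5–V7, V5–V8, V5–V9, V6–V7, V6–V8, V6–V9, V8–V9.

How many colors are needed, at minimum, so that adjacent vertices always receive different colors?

V1, V3, V5, V6, V8 form a clique, so at least 5 colors are needed.
One proper 5-coloring: V1=2, V2=2, V3=4, V4=3, V5=3, V6=1, V7=4, V8=5, V9=4. Each edge has distinct colors on its endpoints.

5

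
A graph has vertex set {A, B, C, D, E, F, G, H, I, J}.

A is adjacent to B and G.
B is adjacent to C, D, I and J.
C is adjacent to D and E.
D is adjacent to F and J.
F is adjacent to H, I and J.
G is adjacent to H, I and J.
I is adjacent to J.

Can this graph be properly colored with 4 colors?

The chromatic number is 3. B, I, J are mutually adjacent, so at least 3 colors are needed.
A valid assignment using 3 colors: A=blue, B=red, C=blue, D=green, E=red, F=red, G=red, H=blue, I=green, J=blue.
Since 4 ≥ 3, a proper 4-coloring certainly exists.

Yes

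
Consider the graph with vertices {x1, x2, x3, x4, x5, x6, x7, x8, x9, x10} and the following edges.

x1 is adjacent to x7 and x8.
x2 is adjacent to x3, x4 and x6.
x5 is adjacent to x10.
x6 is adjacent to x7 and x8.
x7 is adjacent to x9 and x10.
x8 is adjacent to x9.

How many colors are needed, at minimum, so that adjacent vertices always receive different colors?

2

x2 and x4 are adjacent, so at least 2 colors are needed.
2 colors suffice: color 1 → {x2, x5, x7, x8}; color 2 → {x1, x3, x4, x6, x9, x10}. Every edge joins two different colors.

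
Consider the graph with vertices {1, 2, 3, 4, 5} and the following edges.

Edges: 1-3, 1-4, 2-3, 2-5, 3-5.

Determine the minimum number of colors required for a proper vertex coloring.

2, 3, 5 are pairwise adjacent, so at least 3 colors are needed.
A valid assignment using 3 colors: 1=b, 2=c, 3=a, 4=a, 5=b. Each edge has distinct colors on its endpoints.

3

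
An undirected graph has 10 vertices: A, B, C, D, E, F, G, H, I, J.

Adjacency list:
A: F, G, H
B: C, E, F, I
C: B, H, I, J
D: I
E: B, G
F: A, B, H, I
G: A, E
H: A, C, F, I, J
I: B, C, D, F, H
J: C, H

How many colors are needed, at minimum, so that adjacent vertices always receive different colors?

C, H, I are pairwise adjacent, so at least 3 colors are needed.
One proper 3-coloring: A=red, B=blue, C=green, D=blue, E=red, F=green, G=blue, H=blue, I=red, J=red. Each edge has distinct colors on its endpoints.

3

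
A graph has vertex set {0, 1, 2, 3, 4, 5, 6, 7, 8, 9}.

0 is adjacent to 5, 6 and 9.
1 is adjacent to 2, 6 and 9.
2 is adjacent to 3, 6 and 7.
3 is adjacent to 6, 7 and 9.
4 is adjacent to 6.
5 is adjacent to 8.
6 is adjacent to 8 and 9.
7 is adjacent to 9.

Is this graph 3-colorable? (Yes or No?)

Yes

The chromatic number is 3. 2, 3, 7 form a triangle, so at least 3 colors are needed.
One proper 3-coloring: 0=green, 1=green, 2=blue, 3=green, 4=blue, 5=red, 6=red, 7=red, 8=blue, 9=blue.
That is already a proper 3-coloring.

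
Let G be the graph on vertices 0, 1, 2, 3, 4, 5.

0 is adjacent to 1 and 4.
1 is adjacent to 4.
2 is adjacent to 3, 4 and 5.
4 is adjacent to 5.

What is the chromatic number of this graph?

2, 4, 5 are pairwise adjacent, so at least 3 colors are needed.
One proper 3-coloring: 0=green, 1=blue, 2=blue, 3=red, 4=red, 5=green. Each edge has distinct colors on its endpoints.

3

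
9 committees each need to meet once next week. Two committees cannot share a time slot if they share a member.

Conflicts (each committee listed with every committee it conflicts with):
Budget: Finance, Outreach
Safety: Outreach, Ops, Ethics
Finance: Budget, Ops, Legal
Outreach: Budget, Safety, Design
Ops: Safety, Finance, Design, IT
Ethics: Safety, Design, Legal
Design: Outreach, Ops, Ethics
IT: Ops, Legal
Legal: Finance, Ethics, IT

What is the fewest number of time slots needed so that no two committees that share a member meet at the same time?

3

The cycle Finance-Ops-Design-Outreach-Budget-Finance has odd length 5, so it cannot be 2-colored; at least 3 time slots are needed.
3 time slots suffice: time slot 1 → {Outreach, Ops, Ethics}; time slot 2 → {Safety, Finance, Design, IT}; time slot 3 → {Budget, Legal}. Each listed conflict is separated.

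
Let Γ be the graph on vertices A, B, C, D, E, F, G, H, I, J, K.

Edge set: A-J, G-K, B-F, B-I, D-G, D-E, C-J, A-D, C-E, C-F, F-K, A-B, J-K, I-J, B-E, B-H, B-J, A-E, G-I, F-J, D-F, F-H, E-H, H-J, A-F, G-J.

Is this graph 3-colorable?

A, B, F, J form a clique, so at least 4 colors are needed.
So 3 colors are not enough.

No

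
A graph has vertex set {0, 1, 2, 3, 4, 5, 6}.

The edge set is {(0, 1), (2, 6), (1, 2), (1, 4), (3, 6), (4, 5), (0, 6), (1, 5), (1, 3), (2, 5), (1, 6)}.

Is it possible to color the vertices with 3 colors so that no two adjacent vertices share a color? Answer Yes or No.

The chromatic number is 3. 1, 3, 6 are pairwise adjacent, so at least 3 colors are needed.
One proper 3-coloring: 0=green, 1=red, 2=green, 3=green, 4=green, 5=blue, 6=blue.
That is already a proper 3-coloring.

Yes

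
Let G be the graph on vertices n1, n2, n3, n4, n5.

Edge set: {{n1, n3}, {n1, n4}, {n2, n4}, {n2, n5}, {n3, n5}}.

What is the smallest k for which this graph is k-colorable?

3

The cycle n3-n5-n2-n4-n1-n3 has odd length 5, so it cannot be 2-colored; at least 3 colors are needed.
3 colors suffice: color R → {n2, n3}; color B → {n4, n5}; color G → {n1}. Each edge has distinct colors on its endpoints.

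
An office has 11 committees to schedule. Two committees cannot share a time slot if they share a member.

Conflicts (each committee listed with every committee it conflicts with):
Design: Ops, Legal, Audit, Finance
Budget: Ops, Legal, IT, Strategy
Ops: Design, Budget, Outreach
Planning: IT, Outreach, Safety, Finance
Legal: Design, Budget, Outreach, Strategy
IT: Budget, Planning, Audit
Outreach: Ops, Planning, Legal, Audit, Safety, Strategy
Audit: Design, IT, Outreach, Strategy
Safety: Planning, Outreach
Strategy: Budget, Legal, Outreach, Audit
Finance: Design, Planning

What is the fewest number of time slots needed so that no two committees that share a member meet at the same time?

3

Outreach, Audit, Strategy all conflict with each other, so at least 3 time slots are needed.
3 time slots suffice: Design=1, Budget=1, Ops=2, Planning=2, Legal=2, IT=3, Outreach=1, Audit=2, Safety=3, Strategy=3, Finance=3. Every pair that conflicts lands in different time slots.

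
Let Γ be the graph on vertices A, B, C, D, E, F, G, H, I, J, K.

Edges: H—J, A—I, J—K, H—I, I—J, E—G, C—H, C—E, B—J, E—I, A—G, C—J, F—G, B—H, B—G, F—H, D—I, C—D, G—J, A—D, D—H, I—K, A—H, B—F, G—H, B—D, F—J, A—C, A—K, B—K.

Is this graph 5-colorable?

Yes

The chromatic number is 5. B, F, G, H, J are mutually adjacent (a clique of size 5), so at least 5 colors are needed.
5 colors suffice: color red → {E, H, K}; color blue → {A, J}; color green → {B, C, I}; color yellow → {D, G}; color purple → {F}.
That is already a proper 5-coloring.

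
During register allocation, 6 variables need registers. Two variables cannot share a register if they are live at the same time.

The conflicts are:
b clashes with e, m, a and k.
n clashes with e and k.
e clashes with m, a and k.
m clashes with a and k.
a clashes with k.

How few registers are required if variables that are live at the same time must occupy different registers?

5

b, e, m, a, k all conflict with each other, so at least 5 registers are needed.
5 registers suffice: register 1 → {k}; register 2 → {e}; register 3 → {b, n}; register 4 → {a}; register 5 → {m}. No two conflicting variables share a register.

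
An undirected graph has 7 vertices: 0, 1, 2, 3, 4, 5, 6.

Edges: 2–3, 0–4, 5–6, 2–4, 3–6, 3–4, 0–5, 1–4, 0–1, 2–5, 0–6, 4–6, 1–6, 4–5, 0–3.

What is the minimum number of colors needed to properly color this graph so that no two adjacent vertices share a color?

0, 3, 4, 6 are mutually adjacent (a clique of size 4), so at least 4 colors are needed.
A valid assignment using 4 colors: 0=c, 1=d, 2=b, 3=d, 4=a, 5=d, 6=b. No two adjacent vertices share a color.

4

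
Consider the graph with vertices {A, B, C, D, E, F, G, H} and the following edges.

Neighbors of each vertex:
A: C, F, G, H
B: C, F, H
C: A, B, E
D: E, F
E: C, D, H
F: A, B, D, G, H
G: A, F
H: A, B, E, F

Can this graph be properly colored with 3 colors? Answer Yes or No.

The chromatic number is 3. A, F, H are pairwise adjacent, so at least 3 colors are needed.
3 colors suffice: A=2, B=2, C=3, D=2, E=1, F=1, G=3, H=3.
That is already a proper 3-coloring.

Yes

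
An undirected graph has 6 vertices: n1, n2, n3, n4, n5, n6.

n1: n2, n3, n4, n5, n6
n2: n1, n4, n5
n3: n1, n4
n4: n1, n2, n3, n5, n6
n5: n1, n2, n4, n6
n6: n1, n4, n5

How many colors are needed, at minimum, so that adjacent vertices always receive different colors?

4

n1, n4, n5, n6 are pairwise adjacent (a clique of size 4), so at least 4 colors are needed.
4 colors suffice: color red → {n1}; color blue → {n4}; color green → {n3, n5}; color yellow → {n2, n6}. Each edge has distinct colors on its endpoints.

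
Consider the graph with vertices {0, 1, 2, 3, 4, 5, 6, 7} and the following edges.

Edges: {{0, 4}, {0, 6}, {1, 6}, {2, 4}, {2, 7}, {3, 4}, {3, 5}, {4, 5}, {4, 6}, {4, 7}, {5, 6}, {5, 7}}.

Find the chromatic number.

3

4, 5, 7 form a triangle, so at least 3 colors are needed.
3 colors suffice: color a → {1, 4}; color b → {0, 2, 5}; color c → {3, 6, 7}. Every edge joins two different colors.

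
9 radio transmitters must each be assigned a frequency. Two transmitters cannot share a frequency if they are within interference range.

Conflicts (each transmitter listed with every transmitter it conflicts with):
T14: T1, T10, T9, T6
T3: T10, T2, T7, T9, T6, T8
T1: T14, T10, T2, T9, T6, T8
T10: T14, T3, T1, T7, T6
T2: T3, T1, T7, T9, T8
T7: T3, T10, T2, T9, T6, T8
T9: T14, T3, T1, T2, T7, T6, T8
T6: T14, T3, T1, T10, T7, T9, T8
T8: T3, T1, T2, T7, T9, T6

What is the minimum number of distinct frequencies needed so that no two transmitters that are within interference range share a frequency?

5

T3, T2, T7, T9, T8 are mutually in conflict, so at least 5 frequencies are needed.
5 frequencies suffice: frequency 1 → {T10, T9}; frequency 2 → {T2, T6}; frequency 3 → {T14, T8}; frequency 4 → {T3, T1}; frequency 5 → {T7}. No two conflicting transmitters share a frequency.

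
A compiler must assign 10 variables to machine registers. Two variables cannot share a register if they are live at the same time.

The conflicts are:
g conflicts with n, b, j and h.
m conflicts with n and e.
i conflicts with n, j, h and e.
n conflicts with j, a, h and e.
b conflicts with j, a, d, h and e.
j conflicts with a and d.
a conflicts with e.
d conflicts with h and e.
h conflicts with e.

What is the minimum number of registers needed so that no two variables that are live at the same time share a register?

b, d, h, e all conflict with each other, so at least 4 registers are needed.
4 registers suffice: g=4, m=3, i=4, n=2, b=2, j=1, a=3, d=4, h=3, e=1. Each listed conflict is separated.

4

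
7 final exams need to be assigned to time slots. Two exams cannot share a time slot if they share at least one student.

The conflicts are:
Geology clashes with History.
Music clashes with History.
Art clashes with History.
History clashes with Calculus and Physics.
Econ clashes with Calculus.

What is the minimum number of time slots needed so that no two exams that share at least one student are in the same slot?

History and Calculus conflict, so at least 2 time slots are needed.
2 time slots suffice: time slot 1 → {History, Econ}; time slot 2 → {Geology, Music, Art, Calculus, Physics}. Each listed conflict is separated.

2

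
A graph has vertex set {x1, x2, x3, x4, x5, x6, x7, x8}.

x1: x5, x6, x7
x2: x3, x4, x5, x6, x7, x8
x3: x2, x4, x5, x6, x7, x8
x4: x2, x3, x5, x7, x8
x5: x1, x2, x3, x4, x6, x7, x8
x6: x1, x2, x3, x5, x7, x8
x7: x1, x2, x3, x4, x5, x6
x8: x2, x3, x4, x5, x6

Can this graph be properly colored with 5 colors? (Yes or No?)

The chromatic number is 5. x2, x3, x4, x5, x8 form a clique, so at least 5 colors are needed.
5 colors suffice: color 1 → {x5}; color 2 → {x7, x8}; color 3 → {x4, x6}; color 4 → {x1, x2}; color 5 → {x3}.
That is already a proper 5-coloring.

Yes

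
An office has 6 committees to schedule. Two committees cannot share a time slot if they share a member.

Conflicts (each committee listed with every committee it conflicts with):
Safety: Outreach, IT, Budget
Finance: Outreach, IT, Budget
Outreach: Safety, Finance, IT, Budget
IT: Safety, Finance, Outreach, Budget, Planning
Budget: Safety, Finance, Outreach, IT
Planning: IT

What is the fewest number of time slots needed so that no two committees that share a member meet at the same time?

4

Safety, Outreach, IT, Budget all conflict with each other, so at least 4 time slots are needed.
4 time slots suffice: time slot 1 → {IT}; time slot 2 → {Outreach, Planning}; time slot 3 → {Budget}; time slot 4 → {Safety, Finance}. Each listed conflict is separated.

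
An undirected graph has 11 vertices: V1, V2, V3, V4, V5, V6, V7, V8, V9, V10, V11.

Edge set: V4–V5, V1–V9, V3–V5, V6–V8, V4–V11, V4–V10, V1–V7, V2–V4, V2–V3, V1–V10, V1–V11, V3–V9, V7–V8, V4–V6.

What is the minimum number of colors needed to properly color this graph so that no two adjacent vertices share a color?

V1 and V7 are adjacent, so at least 2 colors are needed.
2 colors suffice: color 1 → {V1, V3, V4, V8}; color 2 → {V2, V5, V6, V7, V9, V10, V11}. Each edge has distinct colors on its endpoints.

2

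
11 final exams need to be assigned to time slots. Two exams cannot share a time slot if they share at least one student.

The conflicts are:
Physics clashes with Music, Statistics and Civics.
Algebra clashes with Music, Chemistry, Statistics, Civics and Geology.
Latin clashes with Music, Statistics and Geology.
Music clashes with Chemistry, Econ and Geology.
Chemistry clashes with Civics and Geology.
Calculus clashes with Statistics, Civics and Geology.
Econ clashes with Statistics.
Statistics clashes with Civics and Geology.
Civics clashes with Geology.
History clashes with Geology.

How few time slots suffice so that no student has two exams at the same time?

4

Algebra, Statistics, Civics, Geology all conflict with each other, so at least 4 time slots are needed.
Using 4 time slots: Physics=1, Algebra=4, Latin=4, Music=3, Chemistry=2, Calculus=4, Econ=1, Statistics=2, Civics=3, History=2, Geology=1. Each listed conflict is separated.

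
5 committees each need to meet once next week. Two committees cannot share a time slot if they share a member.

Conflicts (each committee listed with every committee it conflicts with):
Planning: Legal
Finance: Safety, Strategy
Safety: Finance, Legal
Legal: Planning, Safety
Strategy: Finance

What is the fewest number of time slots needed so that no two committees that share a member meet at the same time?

Finance and Safety conflict, so at least 2 time slots are needed.
2 time slots suffice: time slot 1 → {Planning, Safety, Strategy}; time slot 2 → {Finance, Legal}. Every pair that conflicts lands in different time slots.

2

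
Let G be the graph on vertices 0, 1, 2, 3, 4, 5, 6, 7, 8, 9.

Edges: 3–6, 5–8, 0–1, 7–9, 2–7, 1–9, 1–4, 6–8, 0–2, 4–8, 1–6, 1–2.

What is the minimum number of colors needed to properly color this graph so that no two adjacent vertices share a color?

3

0, 1, 2 form a triangle, so at least 3 colors are needed.
3 colors suffice: color a → {1, 3, 7, 8}; color b → {2, 4, 5, 6, 9}; color c → {0}. No two adjacent vertices share a color.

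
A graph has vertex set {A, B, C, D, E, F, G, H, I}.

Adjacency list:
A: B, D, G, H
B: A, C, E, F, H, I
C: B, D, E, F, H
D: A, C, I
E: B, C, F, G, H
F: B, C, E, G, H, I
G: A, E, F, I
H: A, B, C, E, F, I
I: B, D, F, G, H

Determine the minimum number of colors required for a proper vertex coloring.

5

B, C, E, F, H are pairwise adjacent (a clique of size 5), so at least 5 colors are needed.
One proper 5-coloring: A=1, B=3, C=4, D=2, E=5, F=1, G=2, H=2, I=4. Each edge has distinct colors on its endpoints.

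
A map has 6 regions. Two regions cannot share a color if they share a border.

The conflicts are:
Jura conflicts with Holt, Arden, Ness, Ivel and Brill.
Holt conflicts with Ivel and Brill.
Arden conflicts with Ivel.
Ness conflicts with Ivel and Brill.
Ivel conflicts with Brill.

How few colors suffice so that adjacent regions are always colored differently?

Jura, Ness, Ivel, Brill pairwise conflict, so at least 4 colors are needed.
4 colors suffice: color 1 → {Ivel}; color 2 → {Jura}; color 3 → {Arden, Brill}; color 4 → {Holt, Ness}. Every pair that conflicts lands in different colors.

4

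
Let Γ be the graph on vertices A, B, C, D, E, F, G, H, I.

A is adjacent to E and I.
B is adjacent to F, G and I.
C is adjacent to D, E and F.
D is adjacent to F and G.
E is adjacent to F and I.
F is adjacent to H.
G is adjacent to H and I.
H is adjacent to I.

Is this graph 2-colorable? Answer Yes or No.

No

C, E, F are pairwise adjacent, so at least 3 colors are needed.
So 2 colors are not enough.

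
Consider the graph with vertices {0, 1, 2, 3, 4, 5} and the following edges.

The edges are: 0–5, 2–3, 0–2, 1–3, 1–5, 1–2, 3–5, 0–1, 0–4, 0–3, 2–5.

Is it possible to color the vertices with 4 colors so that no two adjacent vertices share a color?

No

0, 1, 2, 3, 5 are pairwise adjacent (a clique of size 5), so at least 5 colors are needed.
So 4 colors are not enough.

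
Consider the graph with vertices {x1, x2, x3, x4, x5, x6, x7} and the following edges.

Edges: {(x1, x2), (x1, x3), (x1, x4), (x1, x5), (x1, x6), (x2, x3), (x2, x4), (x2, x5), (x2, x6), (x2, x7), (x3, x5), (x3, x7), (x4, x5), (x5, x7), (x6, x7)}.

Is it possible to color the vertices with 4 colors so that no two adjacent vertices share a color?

The chromatic number is 4. x1, x2, x4, x5 are mutually adjacent (a clique of size 4), so at least 4 colors are needed.
4 colors suffice: color red → {x2}; color blue → {x1, x7}; color green → {x5, x6}; color yellow → {x3, x4}.
That is already a proper 4-coloring.

Yes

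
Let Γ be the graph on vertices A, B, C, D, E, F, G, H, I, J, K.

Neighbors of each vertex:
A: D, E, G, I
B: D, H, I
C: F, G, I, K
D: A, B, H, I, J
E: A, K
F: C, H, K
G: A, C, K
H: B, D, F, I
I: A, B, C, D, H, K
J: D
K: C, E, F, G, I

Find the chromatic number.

B, D, H, I are pairwise adjacent (a clique of size 4), so at least 4 colors are needed.
One proper 4-coloring: A=green, B=yellow, C=green, D=blue, E=red, F=red, G=red, H=green, I=red, J=red, K=blue. Every edge joins two different colors.

4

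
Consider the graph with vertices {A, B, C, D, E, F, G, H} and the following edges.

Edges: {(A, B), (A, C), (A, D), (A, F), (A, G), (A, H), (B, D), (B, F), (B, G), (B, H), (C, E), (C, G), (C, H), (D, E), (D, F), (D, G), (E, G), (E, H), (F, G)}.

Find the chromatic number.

5

A, B, D, F, G are mutually adjacent (a clique of size 5), so at least 5 colors are needed.
5 colors suffice: A=2, B=3, C=3, D=4, E=2, F=5, G=1, H=1. Every edge joins two different colors.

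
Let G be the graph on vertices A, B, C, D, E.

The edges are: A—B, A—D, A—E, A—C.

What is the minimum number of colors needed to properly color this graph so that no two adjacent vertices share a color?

2

A and C are adjacent, so at least 2 colors are needed.
A valid assignment using 2 colors: A=1, B=2, C=2, D=2, E=2. Each edge has distinct colors on its endpoints.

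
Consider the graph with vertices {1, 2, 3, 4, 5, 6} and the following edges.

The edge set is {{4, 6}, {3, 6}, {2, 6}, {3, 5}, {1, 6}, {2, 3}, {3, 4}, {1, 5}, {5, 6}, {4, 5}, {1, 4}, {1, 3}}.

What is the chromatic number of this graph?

5

1, 3, 4, 5, 6 are mutually adjacent (a clique of size 5), so at least 5 colors are needed.
A valid assignment using 5 colors: 1=yellow, 2=green, 3=blue, 4=green, 5=purple, 6=red. Each edge has distinct colors on its endpoints.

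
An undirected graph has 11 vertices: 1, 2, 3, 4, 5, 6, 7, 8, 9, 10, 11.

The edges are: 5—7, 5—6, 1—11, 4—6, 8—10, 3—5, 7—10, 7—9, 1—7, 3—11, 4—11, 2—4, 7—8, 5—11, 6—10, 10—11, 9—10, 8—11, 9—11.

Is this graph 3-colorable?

The chromatic number is 3. 3, 5, 11 are mutually adjacent, so at least 3 colors are needed.
3 colors suffice: color red → {2, 6, 7, 11}; color blue → {1, 4, 5, 10}; color green → {3, 8, 9}.
That is already a proper 3-coloring.

Yes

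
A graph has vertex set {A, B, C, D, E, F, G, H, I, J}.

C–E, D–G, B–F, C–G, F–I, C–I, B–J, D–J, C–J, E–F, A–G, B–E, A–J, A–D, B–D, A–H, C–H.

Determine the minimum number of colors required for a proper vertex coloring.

A, D, J form a triangle, so at least 3 colors are needed.
One proper 3-coloring: A=1, B=1, C=1, D=3, E=2, F=3, G=2, H=2, I=2, J=2. No two adjacent vertices share a color.

3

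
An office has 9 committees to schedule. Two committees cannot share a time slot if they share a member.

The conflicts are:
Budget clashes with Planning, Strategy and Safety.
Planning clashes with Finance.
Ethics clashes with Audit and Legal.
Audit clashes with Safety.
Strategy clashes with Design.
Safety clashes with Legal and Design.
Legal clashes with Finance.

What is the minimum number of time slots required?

3

The cycle Legal-Finance-Planning-Budget-Safety-Legal has odd length 5, so it cannot be 2-colored; at least 3 time slots are needed.
3 time slots suffice: Budget=2, Planning=1, Ethics=1, Audit=2, Strategy=1, Safety=1, Legal=2, Design=2, Finance=3. No two conflicting committees share a time slot.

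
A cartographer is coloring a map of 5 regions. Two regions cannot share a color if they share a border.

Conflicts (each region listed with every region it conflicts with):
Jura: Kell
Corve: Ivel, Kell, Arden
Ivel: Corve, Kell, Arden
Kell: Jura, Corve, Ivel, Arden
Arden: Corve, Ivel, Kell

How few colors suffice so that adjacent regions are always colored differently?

Corve, Ivel, Kell, Arden pairwise conflict, so at least 4 colors are needed.
4 colors suffice: color 1 → {Kell}; color 2 → {Jura, Corve}; color 3 → {Ivel}; color 4 → {Arden}. Every pair that conflicts lands in different colors.

4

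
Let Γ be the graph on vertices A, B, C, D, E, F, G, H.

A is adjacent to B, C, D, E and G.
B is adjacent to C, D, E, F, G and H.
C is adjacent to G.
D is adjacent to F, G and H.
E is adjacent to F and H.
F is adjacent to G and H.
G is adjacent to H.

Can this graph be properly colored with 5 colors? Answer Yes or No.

Yes

The chromatic number is 5. B, D, F, G, H form a clique, so at least 5 colors are needed.
5 colors suffice: color 1 → {B}; color 2 → {E, G}; color 3 → {A, F}; color 4 → {C, D}; color 5 → {H}.
That is already a proper 5-coloring.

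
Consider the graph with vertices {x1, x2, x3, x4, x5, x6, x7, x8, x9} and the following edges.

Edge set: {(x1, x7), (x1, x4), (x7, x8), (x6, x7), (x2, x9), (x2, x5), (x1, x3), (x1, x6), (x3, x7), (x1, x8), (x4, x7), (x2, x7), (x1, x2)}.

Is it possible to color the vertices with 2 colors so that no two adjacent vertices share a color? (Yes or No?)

x1, x3, x7 form a triangle, so at least 3 colors are needed.
So 2 colors are not enough.

No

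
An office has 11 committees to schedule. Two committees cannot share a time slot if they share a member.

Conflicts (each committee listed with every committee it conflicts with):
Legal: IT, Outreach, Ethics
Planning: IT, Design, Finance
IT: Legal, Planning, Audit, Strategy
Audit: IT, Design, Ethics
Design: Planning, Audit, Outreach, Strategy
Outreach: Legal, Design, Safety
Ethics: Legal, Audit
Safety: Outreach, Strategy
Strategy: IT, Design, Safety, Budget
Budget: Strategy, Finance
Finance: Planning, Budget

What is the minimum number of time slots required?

3

The cycle Outreach-Safety-Strategy-IT-Legal-Outreach has odd length 5, so it cannot be 2-colored; at least 3 time slots are needed.
3 time slots suffice: time slot 1 → {Legal, Planning, Audit, Strategy}; time slot 2 → {IT, Design, Ethics, Safety, Budget}; time slot 3 → {Outreach, Finance}. Each listed conflict is separated.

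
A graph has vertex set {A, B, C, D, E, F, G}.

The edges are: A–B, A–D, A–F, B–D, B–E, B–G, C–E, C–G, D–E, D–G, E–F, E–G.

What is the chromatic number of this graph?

4

B, D, E, G form a clique, so at least 4 colors are needed.
4 colors suffice: color red → {A, E}; color blue → {F, G}; color green → {B, C}; color yellow → {D}. No two adjacent vertices share a color.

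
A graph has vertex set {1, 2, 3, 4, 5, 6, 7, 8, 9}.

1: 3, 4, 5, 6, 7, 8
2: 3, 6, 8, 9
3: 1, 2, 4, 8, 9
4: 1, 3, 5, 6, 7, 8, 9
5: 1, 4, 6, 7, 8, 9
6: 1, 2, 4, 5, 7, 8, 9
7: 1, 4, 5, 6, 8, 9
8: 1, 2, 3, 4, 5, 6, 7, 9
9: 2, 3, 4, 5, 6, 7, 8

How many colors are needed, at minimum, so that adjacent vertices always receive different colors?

6

4, 5, 6, 7, 8, 9 form a clique, so at least 6 colors are needed.
6 colors suffice: 1=d, 2=b, 3=c, 4=b, 5=f, 6=c, 7=e, 8=a, 9=d. Each edge has distinct colors on its endpoints.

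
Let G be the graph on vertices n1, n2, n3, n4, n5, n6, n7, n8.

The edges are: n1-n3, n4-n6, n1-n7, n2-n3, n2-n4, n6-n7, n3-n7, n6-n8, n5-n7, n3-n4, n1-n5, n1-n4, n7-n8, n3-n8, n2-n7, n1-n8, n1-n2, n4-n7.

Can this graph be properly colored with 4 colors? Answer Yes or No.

n1, n2, n3, n4, n7 are pairwise adjacent (a clique of size 5), so at least 5 colors are needed.
So 4 colors are not enough.

No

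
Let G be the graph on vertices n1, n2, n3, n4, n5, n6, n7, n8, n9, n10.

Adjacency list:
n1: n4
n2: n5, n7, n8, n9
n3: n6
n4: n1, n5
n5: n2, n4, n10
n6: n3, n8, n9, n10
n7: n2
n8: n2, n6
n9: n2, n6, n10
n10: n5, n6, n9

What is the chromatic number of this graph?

n6, n9, n10 form a triangle, so at least 3 colors are needed.
3 colors suffice: color 1 → {n2, n4, n6}; color 2 → {n1, n3, n5, n7, n8, n9}; color 3 → {n10}. No two adjacent vertices share a color.

3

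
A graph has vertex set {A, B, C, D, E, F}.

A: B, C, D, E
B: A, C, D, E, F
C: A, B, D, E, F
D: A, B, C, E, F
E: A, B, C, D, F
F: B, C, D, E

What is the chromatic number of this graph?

5

B, C, D, E, F are pairwise adjacent (a clique of size 5), so at least 5 colors are needed.
5 colors suffice: color 1 → {D}; color 2 → {B}; color 3 → {E}; color 4 → {C}; color 5 → {A, F}. Every edge joins two different colors.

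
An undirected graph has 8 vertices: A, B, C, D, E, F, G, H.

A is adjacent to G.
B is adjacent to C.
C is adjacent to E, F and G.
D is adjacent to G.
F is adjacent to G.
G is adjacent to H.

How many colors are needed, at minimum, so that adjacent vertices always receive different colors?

3

C, F, G form a triangle, so at least 3 colors are needed.
3 colors suffice: color 1 → {B, E, G}; color 2 → {A, C, D, H}; color 3 → {F}. No two adjacent vertices share a color.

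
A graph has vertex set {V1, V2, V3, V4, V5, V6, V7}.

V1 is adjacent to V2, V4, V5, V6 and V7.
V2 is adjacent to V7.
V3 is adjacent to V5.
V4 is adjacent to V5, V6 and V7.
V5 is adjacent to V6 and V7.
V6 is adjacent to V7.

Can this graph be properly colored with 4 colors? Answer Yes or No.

No

V1, V4, V5, V6, V7 form a clique, so at least 5 colors are needed.
So 4 colors are not enough.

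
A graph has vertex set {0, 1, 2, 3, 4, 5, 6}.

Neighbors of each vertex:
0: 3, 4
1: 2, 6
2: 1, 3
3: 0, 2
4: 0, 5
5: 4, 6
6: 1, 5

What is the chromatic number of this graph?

The cycle 1-2-3-0-4-5-6-1 has odd length 7, so it cannot be 2-colored; at least 3 colors are needed.
3 colors suffice: color red → {0, 1, 5}; color blue → {3, 4, 6}; color green → {2}. Every edge joins two different colors.

3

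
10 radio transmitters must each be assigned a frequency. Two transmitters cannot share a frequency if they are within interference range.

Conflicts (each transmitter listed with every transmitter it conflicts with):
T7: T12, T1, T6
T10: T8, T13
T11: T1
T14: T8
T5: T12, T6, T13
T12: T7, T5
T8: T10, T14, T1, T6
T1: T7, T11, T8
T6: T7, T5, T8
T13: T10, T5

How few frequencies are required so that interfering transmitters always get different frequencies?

The cycle T13-T10-T8-T6-T5-T13 has odd length 5, so it cannot be 2-colored; at least 3 frequencies are needed.
3 frequencies suffice: frequency 1 → {T7, T11, T5, T8}; frequency 2 → {T14, T12, T1, T6, T13}; frequency 3 → {T10}. No two conflicting transmitters share a frequency.

3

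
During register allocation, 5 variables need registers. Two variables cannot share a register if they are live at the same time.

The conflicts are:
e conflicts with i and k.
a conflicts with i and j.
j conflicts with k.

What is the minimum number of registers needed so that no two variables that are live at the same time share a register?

The cycle k-e-i-a-j-k has odd length 5, so it cannot be 2-colored; at least 3 registers are needed.
3 registers suffice: register 1 → {i, j}; register 2 → {e, a}; register 3 → {k}. Each listed conflict is separated.

3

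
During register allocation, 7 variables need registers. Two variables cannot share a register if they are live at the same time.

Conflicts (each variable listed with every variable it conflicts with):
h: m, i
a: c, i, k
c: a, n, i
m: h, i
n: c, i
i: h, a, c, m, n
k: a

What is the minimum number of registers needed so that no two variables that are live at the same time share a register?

h, m, i are mutually in conflict, so at least 3 registers are needed.
Using 3 registers: h=3, a=3, c=2, m=2, n=3, i=1, k=1. No two conflicting variables share a register.

3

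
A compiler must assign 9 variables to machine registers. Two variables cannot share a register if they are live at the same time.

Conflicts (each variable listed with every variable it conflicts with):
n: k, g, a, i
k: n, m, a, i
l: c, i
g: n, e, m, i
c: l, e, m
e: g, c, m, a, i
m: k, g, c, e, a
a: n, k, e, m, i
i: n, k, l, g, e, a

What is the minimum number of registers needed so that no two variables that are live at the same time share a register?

n, k, a, i are mutually in conflict, so at least 4 registers are needed.
Using 4 registers: n=3, k=4, l=3, g=2, c=2, e=3, m=1, a=2, i=1. No two conflicting variables share a register.

4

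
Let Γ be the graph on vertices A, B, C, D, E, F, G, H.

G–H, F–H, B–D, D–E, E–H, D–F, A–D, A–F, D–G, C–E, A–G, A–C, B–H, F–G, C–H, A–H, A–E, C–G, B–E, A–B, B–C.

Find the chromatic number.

A, B, C, E, H are pairwise adjacent (a clique of size 5), so at least 5 colors are needed.
5 colors suffice: color 1 → {A}; color 2 → {D, H}; color 3 → {B, G}; color 4 → {C, F}; color 5 → {E}. Every edge joins two different colors.

5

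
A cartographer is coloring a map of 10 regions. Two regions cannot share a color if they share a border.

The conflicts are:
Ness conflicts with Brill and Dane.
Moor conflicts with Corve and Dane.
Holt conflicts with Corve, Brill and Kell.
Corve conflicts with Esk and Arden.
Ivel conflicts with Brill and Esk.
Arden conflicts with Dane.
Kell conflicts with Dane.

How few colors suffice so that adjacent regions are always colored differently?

The cycle Corve-Esk-Ivel-Brill-Holt-Corve has odd length 5, so it cannot be 2-colored; at least 3 colors are needed.
One proper 3-coloring: Ness=2, Moor=2, Holt=2, Corve=1, Ivel=2, Brill=1, Esk=3, Arden=2, Kell=3, Dane=1. Each listed conflict is separated.

3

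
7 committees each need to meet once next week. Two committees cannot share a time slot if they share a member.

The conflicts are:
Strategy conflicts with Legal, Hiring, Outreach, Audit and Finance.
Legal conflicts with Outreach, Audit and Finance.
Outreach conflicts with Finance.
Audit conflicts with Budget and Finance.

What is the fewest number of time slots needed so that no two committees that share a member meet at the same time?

4

Strategy, Legal, Audit, Finance are mutually in conflict, so at least 4 time slots are needed.
4 time slots suffice: time slot 1 → {Strategy, Budget}; time slot 2 → {Hiring, Outreach, Audit}; time slot 3 → {Legal}; time slot 4 → {Finance}. Every pair that conflicts lands in different time slots.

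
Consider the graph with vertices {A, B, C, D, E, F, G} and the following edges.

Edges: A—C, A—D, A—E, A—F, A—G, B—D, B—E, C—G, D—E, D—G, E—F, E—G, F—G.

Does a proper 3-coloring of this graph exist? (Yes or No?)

No

A, E, F, G are mutually adjacent (a clique of size 4), so at least 4 colors are needed.
So 3 colors are not enough.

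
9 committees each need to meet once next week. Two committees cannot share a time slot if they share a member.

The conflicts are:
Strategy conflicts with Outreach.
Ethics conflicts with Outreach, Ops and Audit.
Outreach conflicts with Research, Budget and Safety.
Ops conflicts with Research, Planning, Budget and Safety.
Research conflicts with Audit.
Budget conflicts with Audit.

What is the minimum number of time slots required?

Ethics and Ops conflict, so at least 2 time slots are needed.
2 time slots suffice: time slot 1 → {Outreach, Ops, Audit}; time slot 2 → {Strategy, Ethics, Research, Planning, Budget, Safety}. Each listed conflict is separated.

2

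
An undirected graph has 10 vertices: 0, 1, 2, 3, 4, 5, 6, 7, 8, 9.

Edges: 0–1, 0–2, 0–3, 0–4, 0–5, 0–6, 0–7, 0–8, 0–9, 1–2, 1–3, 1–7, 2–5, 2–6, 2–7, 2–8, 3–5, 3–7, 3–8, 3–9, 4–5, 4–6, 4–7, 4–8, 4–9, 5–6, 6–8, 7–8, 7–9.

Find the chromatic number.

4

0, 1, 2, 7 are pairwise adjacent (a clique of size 4), so at least 4 colors are needed.
4 colors suffice: color a → {0}; color b → {6, 7}; color c → {2, 3, 4}; color d → {1, 5, 8, 9}. No two adjacent vertices share a color.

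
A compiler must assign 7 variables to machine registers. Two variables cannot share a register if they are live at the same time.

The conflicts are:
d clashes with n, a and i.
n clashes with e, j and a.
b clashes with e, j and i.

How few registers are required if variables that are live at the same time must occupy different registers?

d, n, a are mutually in conflict, so at least 3 registers are needed.
3 registers suffice: register 1 → {n, b}; register 2 → {d, e, j}; register 3 → {a, i}. Every pair that conflicts lands in different registers.

3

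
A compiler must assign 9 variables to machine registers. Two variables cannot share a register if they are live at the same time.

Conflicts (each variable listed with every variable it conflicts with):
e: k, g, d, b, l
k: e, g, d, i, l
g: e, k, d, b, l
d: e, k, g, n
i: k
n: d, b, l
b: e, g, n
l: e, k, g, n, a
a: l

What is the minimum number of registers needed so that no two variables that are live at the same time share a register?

4

e, k, g, d are mutually in conflict, so at least 4 registers are needed.
A valid assignment using 4 registers: e=3, k=1, g=2, d=4, i=2, n=2, b=1, l=4, a=1. No two conflicting variables share a register.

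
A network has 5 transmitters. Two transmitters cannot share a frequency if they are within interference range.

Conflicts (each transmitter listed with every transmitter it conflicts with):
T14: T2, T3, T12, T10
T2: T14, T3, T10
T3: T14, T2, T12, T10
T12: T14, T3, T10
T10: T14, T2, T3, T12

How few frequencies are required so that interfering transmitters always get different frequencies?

T14, T2, T3, T10 are mutually in conflict, so at least 4 frequencies are needed.
Using 4 frequencies: T14=2, T2=4, T3=3, T12=4, T10=1. Each listed conflict is separated.

4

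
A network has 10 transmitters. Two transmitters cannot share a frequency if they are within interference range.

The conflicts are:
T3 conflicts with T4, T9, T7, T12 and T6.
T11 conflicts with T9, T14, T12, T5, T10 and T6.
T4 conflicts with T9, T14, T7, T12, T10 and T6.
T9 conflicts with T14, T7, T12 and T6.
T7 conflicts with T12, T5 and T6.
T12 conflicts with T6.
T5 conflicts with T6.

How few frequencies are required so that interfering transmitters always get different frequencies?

T3, T4, T9, T7, T12, T6 are mutually in conflict, so at least 6 frequencies are needed.
6 frequencies suffice: frequency 1 → {T11, T4}; frequency 2 → {T14, T10, T6}; frequency 3 → {T9, T5}; frequency 4 → {T12}; frequency 5 → {T7}; frequency 6 → {T3}. Each listed conflict is separated.

6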